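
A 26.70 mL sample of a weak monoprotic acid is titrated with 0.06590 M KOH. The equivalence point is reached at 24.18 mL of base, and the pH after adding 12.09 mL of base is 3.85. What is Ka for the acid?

12.09 mL is half of the equivalence volume, so this is the half-equivalence point where [HA] = [A^-].
At half-equivalence pH = pKa, so pKa = 3.85.
Ka = 10^(-3.85) = 1.4 x 10^-4.

1.4 x 10^-4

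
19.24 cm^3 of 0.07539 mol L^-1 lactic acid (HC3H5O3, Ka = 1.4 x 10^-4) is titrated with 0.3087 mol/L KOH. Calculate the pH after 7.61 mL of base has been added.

n(acid) = 0.07539 x 0.01924 = 0.001451 mol; n(KOH) added = 0.3087 x 0.007610 = 0.002349 mol.
Base is in excess by 0.002349 - 0.001451 = 0.0008987 mol in a total volume of 0.02685 L.
[OH^-] = 0.0008987/0.02685 = 0.03347 M, so pOH = 1.48 and pH = 14.00 - 1.48 = 12.52.

12.52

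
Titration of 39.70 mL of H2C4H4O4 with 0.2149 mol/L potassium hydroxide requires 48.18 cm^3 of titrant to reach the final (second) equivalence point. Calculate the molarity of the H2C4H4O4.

0.130 M

n(KOH) = 0.2149 x 0.04818 = 0.01035 mol.
At the final (second) equivalence point, 2 mol OH^- react per mol H2C4H4O4, so n(H2C4H4O4) = 0.01035 / 2 = 0.005177 mol.
[H2C4H4O4] = 0.005177 / 0.03970 L = 0.130 M.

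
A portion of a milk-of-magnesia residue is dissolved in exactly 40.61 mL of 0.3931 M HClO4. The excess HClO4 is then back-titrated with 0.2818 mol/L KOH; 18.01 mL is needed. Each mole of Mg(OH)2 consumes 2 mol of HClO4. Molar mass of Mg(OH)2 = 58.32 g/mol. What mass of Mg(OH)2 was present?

0.318 g

Total n(HClO4) added = 0.3931 x 0.04061 = 0.01596 mol.
n(KOH) used = 0.2818 x 0.01801 = 0.005075 mol, which equals the excess n(HClO4).
So n(HClO4) consumed by the sample = 0.01596 - 0.005075 = 0.01089 mol.
n(Mg(OH)2) = 0.01089 / 2 = 0.005444 mol.
mass = 0.005444 mol x 58.32 g/mol = 0.318 g.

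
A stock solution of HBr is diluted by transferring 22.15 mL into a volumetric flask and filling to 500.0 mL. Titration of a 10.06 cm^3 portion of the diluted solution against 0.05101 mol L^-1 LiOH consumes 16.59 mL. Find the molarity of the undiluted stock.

1.90 M

n(LiOH) = 0.05101 x 0.01659 = 0.0008463 mol.
n(HBr) in the aliquot = 0.0008463 mol.
[diluted HBr] = 0.0008463 / 0.01006 = 0.08412 M.
Dilution factor = 500.0/22.15 = 22.57, so [stock] = 0.08412 x 22.57 = 1.90 M.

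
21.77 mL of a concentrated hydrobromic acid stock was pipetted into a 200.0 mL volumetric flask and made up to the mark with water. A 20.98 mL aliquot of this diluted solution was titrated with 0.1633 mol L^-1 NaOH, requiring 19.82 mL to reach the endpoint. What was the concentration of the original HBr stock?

n(NaOH) = 0.1633 x 0.01982 = 0.003237 mol.
n(HBr) in the aliquot = 0.003237 mol.
[diluted HBr] = 0.003237 / 0.02098 = 0.1543 M.
Dilution factor = 200.0/21.77 = 9.187, so [stock] = 0.1543 x 9.187 = 1.42 M.

1.42 M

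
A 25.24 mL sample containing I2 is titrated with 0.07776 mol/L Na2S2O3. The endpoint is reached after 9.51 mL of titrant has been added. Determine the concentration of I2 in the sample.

n(Na2S2O3) = 0.07776 x 0.009510 = 0.0007395 mol.
From the balanced equation, 2 mol Na2S2O3 reacts with 1 mol I2, so n(I2) = 0.0007395 x 1/2 = 0.0003697 mol.
[I2] = 0.0003697 / 0.02524 L = 0.0146 M.

0.0146 M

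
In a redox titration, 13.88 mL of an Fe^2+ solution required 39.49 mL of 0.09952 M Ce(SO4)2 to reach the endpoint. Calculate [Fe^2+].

0.283 M

n(Ce(SO4)2) = 0.09952 x 0.03949 = 0.003930 mol.
From the balanced equation, 1 mol Ce(SO4)2 reacts with 1 mol Fe^2+, so n(Fe^2+) = 0.003930 x 1/1 = 0.003930 mol.
[Fe^2+] = 0.003930 / 0.01388 L = 0.283 M.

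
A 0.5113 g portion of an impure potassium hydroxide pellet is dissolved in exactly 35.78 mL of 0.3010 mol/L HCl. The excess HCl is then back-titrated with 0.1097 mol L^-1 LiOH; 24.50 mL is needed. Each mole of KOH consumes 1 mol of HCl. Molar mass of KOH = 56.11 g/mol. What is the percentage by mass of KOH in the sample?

Total n(HCl) added = 0.3010 x 0.03578 = 0.01077 mol.
n(LiOH) used = 0.1097 x 0.02450 = 0.002688 mol, which equals the excess n(HCl).
So n(HCl) consumed by the sample = 0.01077 - 0.002688 = 0.008082 mol.
n(KOH) = 0.008082 / 1 = 0.008082 mol.
mass KOH = 0.008082 x 56.11 = 0.4535 g, so %KOH = 0.4535/0.5113 x 100 = 88.7%.

88.7%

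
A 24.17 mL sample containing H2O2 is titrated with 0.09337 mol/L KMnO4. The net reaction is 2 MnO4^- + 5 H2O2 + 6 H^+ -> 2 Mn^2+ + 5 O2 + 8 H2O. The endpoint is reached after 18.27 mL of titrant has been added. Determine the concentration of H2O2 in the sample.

n(KMnO4) = 0.09337 x 0.01827 = 0.001706 mol.
From the balanced equation, 2 mol KMnO4 reacts with 5 mol H2O2, so n(H2O2) = 0.001706 x 5/2 = 0.004265 mol.
[H2O2] = 0.004265 / 0.02417 L = 0.176 M.

0.176 M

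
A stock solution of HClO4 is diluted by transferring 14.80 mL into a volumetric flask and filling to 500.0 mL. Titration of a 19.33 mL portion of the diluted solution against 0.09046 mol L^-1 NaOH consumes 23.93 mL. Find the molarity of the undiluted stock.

3.78 M

n(NaOH) = 0.09046 x 0.02393 = 0.002165 mol.
n(HClO4) in the aliquot = 0.002165 mol.
[diluted HClO4] = 0.002165 / 0.01933 = 0.1120 M.
Dilution factor = 500.0/14.80 = 33.78, so [stock] = 0.1120 x 33.78 = 3.78 M.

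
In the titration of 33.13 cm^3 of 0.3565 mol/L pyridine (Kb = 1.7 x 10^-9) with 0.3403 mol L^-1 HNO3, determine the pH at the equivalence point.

n(C5H5N) = 0.3565 x 0.03313 = 0.01181 mol; V(HNO3) at equivalence = 0.01181/0.3403 = 0.03471 L.
At equivalence the base is fully converted to C5H5NH+; total volume = 0.06784 L, so [C5H5NH+] = 0.01181/0.06784 = 0.1741 M.
Ka(C5H5NH+) = Kw/Kb = 1.0e-14 / 1.7 x 10^-9 = 5.88e-6.
[H^+] = sqrt(Ka x [C5H5NH+]) = sqrt(5.88e-6 x 0.1741) = 0.00101 M.
pH = -log(0.00101) = 2.99.

2.99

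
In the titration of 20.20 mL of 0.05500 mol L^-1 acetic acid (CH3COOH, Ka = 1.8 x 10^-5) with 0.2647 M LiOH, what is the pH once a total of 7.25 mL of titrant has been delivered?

12.47

n(acid) = 0.05500 x 0.02020 = 0.001111 mol; n(LiOH) added = 0.2647 x 0.007250 = 0.001919 mol.
Base is in excess by 0.001919 - 0.001111 = 0.0008081 mol in a total volume of 0.02745 L.
[OH^-] = 0.0008081/0.02745 = 0.02944 M, so pOH = 1.53 and pH = 14.00 - 1.53 = 12.47.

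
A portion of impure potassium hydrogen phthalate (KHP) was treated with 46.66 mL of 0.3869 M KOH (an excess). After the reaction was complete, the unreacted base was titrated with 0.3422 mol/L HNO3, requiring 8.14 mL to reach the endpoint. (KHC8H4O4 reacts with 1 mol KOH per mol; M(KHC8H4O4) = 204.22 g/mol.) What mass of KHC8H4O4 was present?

3.12 g

Total n(KOH) added = 0.3869 x 0.04666 = 0.01805 mol.
n(HNO3) used = 0.3422 x 0.008140 = 0.002786 mol, which equals the excess n(KOH).
So n(KOH) consumed by the sample = 0.01805 - 0.002786 = 0.01527 mol.
n(KHC8H4O4) = 0.01527 / 1 = 0.01527 mol.
mass = 0.01527 mol x 204.22 g/mol = 3.12 g.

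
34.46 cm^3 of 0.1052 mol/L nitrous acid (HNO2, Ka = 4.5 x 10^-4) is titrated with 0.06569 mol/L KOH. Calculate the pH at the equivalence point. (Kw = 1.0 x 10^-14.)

7.98

n(HNO2) = 0.1052 x 0.03446 = 0.003625 mol; V(KOH) at equivalence = 0.003625/0.06569 = 0.05519 L.
At equivalence all the acid is converted to NO2-; total volume = 0.03446 + 0.05519 = 0.08965 L, so [NO2-] = 0.003625/0.08965 = 0.04044 M.
Kb = Kw/Ka = 1.0e-14 / 4.5 x 10^-4 = 2.22e-11.
[OH^-] = sqrt(Kb x [NO2-]) = sqrt(2.22e-11 x 0.04044) = 9.48e-7 M.
pOH = 6.02, so pH = 14.00 - 6.02 = 7.98.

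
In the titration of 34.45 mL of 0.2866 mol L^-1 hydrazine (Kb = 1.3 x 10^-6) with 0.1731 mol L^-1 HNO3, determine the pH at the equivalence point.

4.54

n(N2H4) = 0.2866 x 0.03445 = 0.009873 mol; V(HNO3) at equivalence = 0.009873/0.1731 = 0.05704 L.
At equivalence the base is fully converted to N2H5+; total volume = 0.09149 L, so [N2H5+] = 0.009873/0.09149 = 0.1079 M.
Ka(N2H5+) = Kw/Kb = 1.0e-14 / 1.3 x 10^-6 = 7.69e-9.
[H^+] = sqrt(Ka x [N2H5+]) = sqrt(7.69e-9 x 0.1079) = 2.88e-5 M.
pH = -log(2.88e-5) = 4.54.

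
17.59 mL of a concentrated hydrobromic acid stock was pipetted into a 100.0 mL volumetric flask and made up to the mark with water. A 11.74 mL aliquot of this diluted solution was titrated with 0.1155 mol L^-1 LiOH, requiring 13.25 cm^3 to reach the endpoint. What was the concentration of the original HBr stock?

0.741 M

n(LiOH) = 0.1155 x 0.01325 = 0.001530 mol.
n(HBr) in the aliquot = 0.001530 mol.
[diluted HBr] = 0.001530 / 0.01174 = 0.1304 M.
Dilution factor = 100.0/17.59 = 5.685, so [stock] = 0.1304 x 5.685 = 0.741 M.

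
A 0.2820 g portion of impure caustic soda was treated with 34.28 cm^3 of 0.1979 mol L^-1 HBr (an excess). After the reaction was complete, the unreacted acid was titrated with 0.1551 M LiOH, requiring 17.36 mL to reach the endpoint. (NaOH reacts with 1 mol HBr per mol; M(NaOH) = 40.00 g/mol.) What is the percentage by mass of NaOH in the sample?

58.0%

Total n(HBr) added = 0.1979 x 0.03428 = 0.006784 mol.
n(LiOH) used = 0.1551 x 0.01736 = 0.002693 mol, which equals the excess n(HBr).
So n(HBr) consumed by the sample = 0.006784 - 0.002693 = 0.004091 mol.
n(NaOH) = 0.004091 / 1 = 0.004091 mol.
mass NaOH = 0.004091 x 40.00 = 0.1637 g, so %NaOH = 0.1637/0.2820 x 100 = 58.0%.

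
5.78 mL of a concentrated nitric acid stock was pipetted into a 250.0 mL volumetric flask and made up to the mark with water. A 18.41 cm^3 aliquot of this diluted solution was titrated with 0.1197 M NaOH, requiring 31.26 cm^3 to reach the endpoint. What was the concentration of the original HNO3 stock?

n(NaOH) = 0.1197 x 0.03126 = 0.003742 mol.
n(HNO3) in the aliquot = 0.003742 mol.
[diluted HNO3] = 0.003742 / 0.01841 = 0.2032 M.
Dilution factor = 250.0/5.780 = 43.25, so [stock] = 0.2032 x 43.25 = 8.79 M.

8.79 M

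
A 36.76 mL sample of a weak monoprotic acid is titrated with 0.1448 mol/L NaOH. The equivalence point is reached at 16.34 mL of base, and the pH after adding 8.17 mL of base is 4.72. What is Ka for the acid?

8.17 mL is half of the equivalence volume, so this is the half-equivalence point where [HA] = [A^-].
At half-equivalence pH = pKa, so pKa = 4.72.
Ka = 10^(-4.72) = 1.9 x 10^-5.

1.9 x 10^-5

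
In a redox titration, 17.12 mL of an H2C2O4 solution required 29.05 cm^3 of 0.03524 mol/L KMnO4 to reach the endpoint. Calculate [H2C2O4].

0.149 M

n(KMnO4) = 0.03524 x 0.02905 = 0.001024 mol.
From the balanced equation, 2 mol KMnO4 reacts with 5 mol H2C2O4, so n(H2C2O4) = 0.001024 x 5/2 = 0.002559 mol.
[H2C2O4] = 0.002559 / 0.01712 L = 0.149 M.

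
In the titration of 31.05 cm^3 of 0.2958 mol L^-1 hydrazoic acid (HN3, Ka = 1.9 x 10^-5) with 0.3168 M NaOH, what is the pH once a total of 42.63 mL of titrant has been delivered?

12.77

n(acid) = 0.2958 x 0.03105 = 0.009185 mol; n(NaOH) added = 0.3168 x 0.04263 = 0.01351 mol.
Base is in excess by 0.01351 - 0.009185 = 0.004321 mol in a total volume of 0.07368 L.
[OH^-] = 0.004321/0.07368 = 0.05864 M, so pOH = 1.23 and pH = 14.00 - 1.23 = 12.77.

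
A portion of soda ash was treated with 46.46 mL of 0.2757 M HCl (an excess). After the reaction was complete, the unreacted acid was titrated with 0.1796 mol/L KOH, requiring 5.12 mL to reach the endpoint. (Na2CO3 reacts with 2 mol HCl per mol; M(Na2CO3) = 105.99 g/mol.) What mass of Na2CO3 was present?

Total n(HCl) added = 0.2757 x 0.04646 = 0.01281 mol.
n(KOH) used = 0.1796 x 0.005120 = 0.0009196 mol, which equals the excess n(HCl).
So n(HCl) consumed by the sample = 0.01281 - 0.0009196 = 0.01189 mol.
n(Na2CO3) = 0.01189 / 2 = 0.005945 mol.
mass = 0.005945 mol x 105.99 g/mol = 0.630 g.

0.630 g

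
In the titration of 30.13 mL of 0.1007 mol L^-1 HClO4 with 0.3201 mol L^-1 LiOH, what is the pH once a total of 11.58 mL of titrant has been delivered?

12.21

n(acid) = 0.1007 x 0.03013 = 0.003034 mol; n(LiOH) added = 0.3201 x 0.01158 = 0.003707 mol.
Base is in excess by 0.003707 - 0.003034 = 0.0006727 mol in a total volume of 0.04171 L.
[OH^-] = 0.0006727/0.04171 = 0.01613 M, so pOH = 1.79 and pH = 14.00 - 1.79 = 12.21.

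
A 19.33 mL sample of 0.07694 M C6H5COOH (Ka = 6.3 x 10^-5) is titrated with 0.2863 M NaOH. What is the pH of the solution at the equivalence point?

8.49

n(C6H5COOH) = 0.07694 x 0.01933 = 0.001487 mol; V(NaOH) at equivalence = 0.001487/0.2863 = 0.005195 L.
At equivalence all the acid is converted to C6H5COO-; total volume = 0.01933 + 0.005195 = 0.02452 L, so [C6H5COO-] = 0.001487/0.02452 = 0.06064 M.
Kb = Kw/Ka = 1.0e-14 / 6.3 x 10^-5 = 1.59e-10.
[OH^-] = sqrt(Kb x [C6H5COO-]) = sqrt(1.59e-10 x 0.06064) = 3.10e-6 M.
pOH = 5.51, so pH = 14.00 - 5.51 = 8.49.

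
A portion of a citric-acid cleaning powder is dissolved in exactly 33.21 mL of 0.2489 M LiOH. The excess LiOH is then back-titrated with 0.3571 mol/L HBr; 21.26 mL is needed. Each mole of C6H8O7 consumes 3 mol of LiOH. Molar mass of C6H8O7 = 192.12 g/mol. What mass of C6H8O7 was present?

Total n(LiOH) added = 0.2489 x 0.03321 = 0.008266 mol.
n(HBr) used = 0.3571 x 0.02126 = 0.007592 mol, which equals the excess n(LiOH).
So n(LiOH) consumed by the sample = 0.008266 - 0.007592 = 0.0006740 mol.
n(C6H8O7) = 0.0006740 / 3 = 0.0002247 mol.
mass = 0.0002247 mol x 192.12 g/mol = 0.0432 g.

0.0432 g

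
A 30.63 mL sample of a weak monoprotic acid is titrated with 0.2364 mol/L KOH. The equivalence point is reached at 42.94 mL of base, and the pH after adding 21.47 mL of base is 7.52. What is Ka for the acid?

3.0 x 10^-8

21.47 mL is half of the equivalence volume, so this is the half-equivalence point where [HA] = [A^-].
At half-equivalence pH = pKa, so pKa = 7.52.
Ka = 10^(-7.52) = 3.0 x 10^-8.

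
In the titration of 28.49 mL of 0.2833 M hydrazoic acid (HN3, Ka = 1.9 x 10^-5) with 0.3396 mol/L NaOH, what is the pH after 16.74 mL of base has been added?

Initial n(HN3) = 0.2833 x 0.02849 = 0.008071 mol.
n(NaOH) added = 0.3396 x 0.01674 = 0.005685 mol, converting that many moles of HN3 to N3-.
Remaining n(HN3) = 0.002386 mol; n(N3-) = 0.005685 mol.
By Henderson-Hasselbalch, pH = pKa + log([A^-]/[HA]) = 4.72 + log(0.005685/0.002386) = 4.72 + (+0.38) = 5.10.

5.10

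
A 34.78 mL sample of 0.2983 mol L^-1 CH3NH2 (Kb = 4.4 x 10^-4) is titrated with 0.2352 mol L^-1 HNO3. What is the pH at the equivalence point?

n(CH3NH2) = 0.2983 x 0.03478 = 0.01037 mol; V(HNO3) at equivalence = 0.01037/0.2352 = 0.04411 L.
At equivalence the base is fully converted to CH3NH3+; total volume = 0.07889 L, so [CH3NH3+] = 0.01037/0.07889 = 0.1315 M.
Ka(CH3NH3+) = Kw/Kb = 1.0e-14 / 4.4 x 10^-4 = 2.27e-11.
[H^+] = sqrt(Ka x [CH3NH3+]) = sqrt(2.27e-11 x 0.1315) = 1.73e-6 M.
pH = -log(1.73e-6) = 5.76.

5.76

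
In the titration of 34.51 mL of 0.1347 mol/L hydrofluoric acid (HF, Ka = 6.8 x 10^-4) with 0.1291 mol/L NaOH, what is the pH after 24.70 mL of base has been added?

Initial n(HF) = 0.1347 x 0.03451 = 0.004648 mol.
n(NaOH) added = 0.1291 x 0.02470 = 0.003189 mol, converting that many moles of HF to F-.
Remaining n(HF) = 0.001460 mol; n(F-) = 0.003189 mol.
By Henderson-Hasselbalch, pH = pKa + log([A^-]/[HA]) = 3.17 + log(0.003189/0.001460) = 3.17 + (+0.34) = 3.51.

3.51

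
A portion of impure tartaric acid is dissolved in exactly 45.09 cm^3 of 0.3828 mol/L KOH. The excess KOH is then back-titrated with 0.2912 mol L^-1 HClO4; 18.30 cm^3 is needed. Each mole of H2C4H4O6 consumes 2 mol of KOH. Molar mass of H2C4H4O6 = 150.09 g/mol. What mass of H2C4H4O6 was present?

0.895 g

Total n(KOH) added = 0.3828 x 0.04509 = 0.01726 mol.
n(HClO4) used = 0.2912 x 0.01830 = 0.005329 mol, which equals the excess n(KOH).
So n(KOH) consumed by the sample = 0.01726 - 0.005329 = 0.01193 mol.
n(H2C4H4O6) = 0.01193 / 2 = 0.005966 mol.
mass = 0.005966 mol x 150.09 g/mol = 0.895 g.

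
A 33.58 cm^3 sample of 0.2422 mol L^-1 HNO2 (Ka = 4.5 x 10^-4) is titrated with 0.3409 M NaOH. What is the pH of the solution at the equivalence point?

8.25

n(HNO2) = 0.2422 x 0.03358 = 0.008133 mol; V(NaOH) at equivalence = 0.008133/0.3409 = 0.02386 L.
At equivalence all the acid is converted to NO2-; total volume = 0.03358 + 0.02386 = 0.05744 L, so [NO2-] = 0.008133/0.05744 = 0.1416 M.
Kb = Kw/Ka = 1.0e-14 / 4.5 x 10^-4 = 2.22e-11.
[OH^-] = sqrt(Kb x [NO2-]) = sqrt(2.22e-11 x 0.1416) = 1.77e-6 M.
pOH = 5.75, so pH = 14.00 - 5.75 = 8.25.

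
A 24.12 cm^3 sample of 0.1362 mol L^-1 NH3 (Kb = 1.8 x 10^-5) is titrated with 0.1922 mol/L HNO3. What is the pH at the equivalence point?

n(NH3) = 0.1362 x 0.02412 = 0.003285 mol; V(HNO3) at equivalence = 0.003285/0.1922 = 0.01709 L.
At equivalence the base is fully converted to NH4+; total volume = 0.04121 L, so [NH4+] = 0.003285/0.04121 = 0.07971 M.
Ka(NH4+) = Kw/Kb = 1.0e-14 / 1.8 x 10^-5 = 5.56e-10.
[H^+] = sqrt(Ka x [NH4+]) = sqrt(5.56e-10 x 0.07971) = 6.65e-6 M.
pH = -log(6.65e-6) = 5.18.

5.18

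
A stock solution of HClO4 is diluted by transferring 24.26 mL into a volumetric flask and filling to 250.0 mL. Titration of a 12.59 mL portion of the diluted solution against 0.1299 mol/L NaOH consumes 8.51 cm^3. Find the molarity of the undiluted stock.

0.905 M

n(NaOH) = 0.1299 x 0.008510 = 0.001105 mol.
n(HClO4) in the aliquot = 0.001105 mol.
[diluted HClO4] = 0.001105 / 0.01259 = 0.08780 M.
Dilution factor = 250.0/24.26 = 10.31, so [stock] = 0.08780 x 10.31 = 0.905 M.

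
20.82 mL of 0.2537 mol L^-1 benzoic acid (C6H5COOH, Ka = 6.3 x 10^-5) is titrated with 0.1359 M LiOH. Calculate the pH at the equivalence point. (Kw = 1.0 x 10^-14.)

n(C6H5COOH) = 0.2537 x 0.02082 = 0.005282 mol; V(LiOH) at equivalence = 0.005282/0.1359 = 0.03887 L.
At equivalence all the acid is converted to C6H5COO-; total volume = 0.02082 + 0.03887 = 0.05969 L, so [C6H5COO-] = 0.005282/0.05969 = 0.08850 M.
Kb = Kw/Ka = 1.0e-14 / 6.3 x 10^-5 = 1.59e-10.
[OH^-] = sqrt(Kb x [C6H5COO-]) = sqrt(1.59e-10 x 0.08850) = 3.75e-6 M.
pOH = 5.43, so pH = 14.00 - 5.43 = 8.57.

8.57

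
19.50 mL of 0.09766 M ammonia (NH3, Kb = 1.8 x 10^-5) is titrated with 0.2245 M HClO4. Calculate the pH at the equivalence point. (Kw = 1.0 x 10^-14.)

5.21

n(NH3) = 0.09766 x 0.01950 = 0.001904 mol; V(HClO4) at equivalence = 0.001904/0.2245 = 0.008483 L.
At equivalence the base is fully converted to NH4+; total volume = 0.02798 L, so [NH4+] = 0.001904/0.02798 = 0.06806 M.
Ka(NH4+) = Kw/Kb = 1.0e-14 / 1.8 x 10^-5 = 5.56e-10.
[H^+] = sqrt(Ka x [NH4+]) = sqrt(5.56e-10 x 0.06806) = 6.15e-6 M.
pH = -log(6.15e-6) = 5.21.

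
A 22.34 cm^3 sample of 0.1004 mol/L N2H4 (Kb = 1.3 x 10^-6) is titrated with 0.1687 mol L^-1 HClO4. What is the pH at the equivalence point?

4.66

n(N2H4) = 0.1004 x 0.02234 = 0.002243 mol; V(HClO4) at equivalence = 0.002243/0.1687 = 0.01330 L.
At equivalence the base is fully converted to N2H5+; total volume = 0.03564 L, so [N2H5+] = 0.002243/0.03564 = 0.06294 M.
Ka(N2H5+) = Kw/Kb = 1.0e-14 / 1.3 x 10^-6 = 7.69e-9.
[H^+] = sqrt(Ka x [N2H5+]) = sqrt(7.69e-9 x 0.06294) = 2.20e-5 M.
pH = -log(2.20e-5) = 4.66.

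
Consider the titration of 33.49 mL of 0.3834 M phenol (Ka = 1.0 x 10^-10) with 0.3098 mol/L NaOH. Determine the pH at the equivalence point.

n(C6H5OH) = 0.3834 x 0.03349 = 0.01284 mol; V(NaOH) at equivalence = 0.01284/0.3098 = 0.04145 L.
At equivalence all the acid is converted to C6H5O-; total volume = 0.03349 + 0.04145 = 0.07494 L, so [C6H5O-] = 0.01284/0.07494 = 0.1713 M.
Kb = Kw/Ka = 1.0e-14 / 1.0 x 10^-10 = 0.000100.
[OH^-] = sqrt(Kb x [C6H5O-]) = sqrt(0.000100 x 0.1713) = 0.00414 M.
pOH = 2.38, so pH = 14.00 - 2.38 = 11.62.

11.62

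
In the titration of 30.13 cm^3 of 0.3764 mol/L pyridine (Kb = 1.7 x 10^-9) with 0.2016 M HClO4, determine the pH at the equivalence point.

n(C5H5N) = 0.3764 x 0.03013 = 0.01134 mol; V(HClO4) at equivalence = 0.01134/0.2016 = 0.05625 L.
At equivalence the base is fully converted to C5H5NH+; total volume = 0.08638 L, so [C5H5NH+] = 0.01134/0.08638 = 0.1313 M.
Ka(C5H5NH+) = Kw/Kb = 1.0e-14 / 1.7 x 10^-9 = 5.88e-6.
[H^+] = sqrt(Ka x [C5H5NH+]) = sqrt(5.88e-6 x 0.1313) = 0.000879 M.
pH = -log(0.000879) = 3.06.

3.06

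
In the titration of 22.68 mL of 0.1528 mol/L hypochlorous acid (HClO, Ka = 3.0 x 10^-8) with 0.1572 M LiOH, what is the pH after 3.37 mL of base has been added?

Initial n(HClO) = 0.1528 x 0.02268 = 0.003466 mol.
n(LiOH) added = 0.1572 x 0.003370 = 0.0005298 mol, converting that many moles of HClO to ClO-.
Remaining n(HClO) = 0.002936 mol; n(ClO-) = 0.0005298 mol.
By Henderson-Hasselbalch, pH = pKa + log([A^-]/[HA]) = 7.52 + log(0.0005298/0.002936) = 7.52 + (-0.74) = 6.78.

6.78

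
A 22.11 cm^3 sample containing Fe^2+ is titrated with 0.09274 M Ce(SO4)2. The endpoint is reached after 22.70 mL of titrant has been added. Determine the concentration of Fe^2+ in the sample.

n(Ce(SO4)2) = 0.09274 x 0.02270 = 0.002105 mol.
From the balanced equation, 1 mol Ce(SO4)2 reacts with 1 mol Fe^2+, so n(Fe^2+) = 0.002105 x 1/1 = 0.002105 mol.
[Fe^2+] = 0.002105 / 0.02211 L = 0.0952 M.

0.0952 M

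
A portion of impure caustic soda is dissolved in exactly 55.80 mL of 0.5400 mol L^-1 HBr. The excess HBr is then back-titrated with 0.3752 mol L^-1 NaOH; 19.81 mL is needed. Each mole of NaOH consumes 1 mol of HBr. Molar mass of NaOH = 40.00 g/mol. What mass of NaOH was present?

0.908 g

Total n(HBr) added = 0.5400 x 0.05580 = 0.03013 mol.
n(NaOH) used = 0.3752 x 0.01981 = 0.007433 mol, which equals the excess n(HBr).
So n(HBr) consumed by the sample = 0.03013 - 0.007433 = 0.02270 mol.
n(NaOH) = 0.02270 / 1 = 0.02270 mol.
mass = 0.02270 mol x 40.00 g/mol = 0.908 g.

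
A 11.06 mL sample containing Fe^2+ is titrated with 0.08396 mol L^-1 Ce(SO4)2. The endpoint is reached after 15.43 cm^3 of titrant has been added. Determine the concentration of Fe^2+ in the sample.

n(Ce(SO4)2) = 0.08396 x 0.01543 = 0.001296 mol.
From the balanced equation, 1 mol Ce(SO4)2 reacts with 1 mol Fe^2+, so n(Fe^2+) = 0.001296 x 1/1 = 0.001296 mol.
[Fe^2+] = 0.001296 / 0.01106 L = 0.117 M.

0.117 M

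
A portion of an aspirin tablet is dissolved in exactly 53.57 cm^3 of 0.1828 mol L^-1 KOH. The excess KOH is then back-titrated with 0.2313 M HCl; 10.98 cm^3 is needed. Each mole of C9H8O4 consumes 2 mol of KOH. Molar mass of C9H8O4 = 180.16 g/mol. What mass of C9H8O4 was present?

Total n(KOH) added = 0.1828 x 0.05357 = 0.009793 mol.
n(HCl) used = 0.2313 x 0.01098 = 0.002540 mol, which equals the excess n(KOH).
So n(KOH) consumed by the sample = 0.009793 - 0.002540 = 0.007253 mol.
n(C9H8O4) = 0.007253 / 2 = 0.003626 mol.
mass = 0.003626 mol x 180.16 g/mol = 0.653 g.

0.653 g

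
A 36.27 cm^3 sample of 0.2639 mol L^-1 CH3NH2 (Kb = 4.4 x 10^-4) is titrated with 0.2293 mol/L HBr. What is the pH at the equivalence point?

5.78

n(CH3NH2) = 0.2639 x 0.03627 = 0.009572 mol; V(HBr) at equivalence = 0.009572/0.2293 = 0.04174 L.
At equivalence the base is fully converted to CH3NH3+; total volume = 0.07801 L, so [CH3NH3+] = 0.009572/0.07801 = 0.1227 M.
Ka(CH3NH3+) = Kw/Kb = 1.0e-14 / 4.4 x 10^-4 = 2.27e-11.
[H^+] = sqrt(Ka x [CH3NH3+]) = sqrt(2.27e-11 x 0.1227) = 1.67e-6 M.
pH = -log(1.67e-6) = 5.78.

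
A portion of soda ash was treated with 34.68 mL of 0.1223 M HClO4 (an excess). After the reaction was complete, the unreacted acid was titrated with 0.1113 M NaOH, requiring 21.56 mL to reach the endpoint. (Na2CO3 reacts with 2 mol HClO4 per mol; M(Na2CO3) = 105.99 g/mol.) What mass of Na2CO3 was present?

0.0976 g

Total n(HClO4) added = 0.1223 x 0.03468 = 0.004241 mol.
n(NaOH) used = 0.1113 x 0.02156 = 0.002400 mol, which equals the excess n(HClO4).
So n(HClO4) consumed by the sample = 0.004241 - 0.002400 = 0.001842 mol.
n(Na2CO3) = 0.001842 / 2 = 0.0009209 mol.
mass = 0.0009209 mol x 105.99 g/mol = 0.0976 g.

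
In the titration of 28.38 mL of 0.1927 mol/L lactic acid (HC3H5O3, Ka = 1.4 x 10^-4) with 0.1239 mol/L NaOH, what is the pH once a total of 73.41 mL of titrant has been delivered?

12.55

n(acid) = 0.1927 x 0.02838 = 0.005469 mol; n(NaOH) added = 0.1239 x 0.07341 = 0.009095 mol.
Base is in excess by 0.009095 - 0.005469 = 0.003627 mol in a total volume of 0.1018 L.
[OH^-] = 0.003627/0.1018 = 0.03563 M, so pOH = 1.45 and pH = 14.00 - 1.45 = 12.55.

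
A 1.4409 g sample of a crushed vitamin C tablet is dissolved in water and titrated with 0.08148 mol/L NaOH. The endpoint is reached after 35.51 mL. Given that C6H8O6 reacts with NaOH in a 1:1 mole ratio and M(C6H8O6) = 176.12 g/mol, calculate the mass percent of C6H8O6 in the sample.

35.4%

n(NaOH) = 0.08148 x 0.03551 = 0.002893 mol.
n(C6H8O6) = 0.002893 / 1 = 0.002893 mol.
mass of C6H8O6 = 0.002893 x 176.12 = 0.5096 g.
% purity = 0.5096 / 1.4409 x 100 = 35.4%.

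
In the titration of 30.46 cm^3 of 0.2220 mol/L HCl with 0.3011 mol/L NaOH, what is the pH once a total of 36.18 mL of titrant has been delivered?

n(acid) = 0.2220 x 0.03046 = 0.006762 mol; n(NaOH) added = 0.3011 x 0.03618 = 0.01089 mol.
Base is in excess by 0.01089 - 0.006762 = 0.004132 mol in a total volume of 0.06664 L.
[OH^-] = 0.004132/0.06664 = 0.06200 M, so pOH = 1.21 and pH = 14.00 - 1.21 = 12.79.

12.79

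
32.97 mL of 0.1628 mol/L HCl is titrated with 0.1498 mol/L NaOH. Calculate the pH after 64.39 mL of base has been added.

12.64

n(acid) = 0.1628 x 0.03297 = 0.005368 mol; n(NaOH) added = 0.1498 x 0.06439 = 0.009646 mol.
Base is in excess by 0.009646 - 0.005368 = 0.004278 mol in a total volume of 0.09736 L.
[OH^-] = 0.004278/0.09736 = 0.04394 M, so pOH = 1.36 and pH = 14.00 - 1.36 = 12.64.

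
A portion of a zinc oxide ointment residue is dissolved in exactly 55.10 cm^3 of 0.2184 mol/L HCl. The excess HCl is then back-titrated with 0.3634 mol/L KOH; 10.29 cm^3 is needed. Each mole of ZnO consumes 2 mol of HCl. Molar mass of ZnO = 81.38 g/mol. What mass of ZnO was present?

Total n(HCl) added = 0.2184 x 0.05510 = 0.01203 mol.
n(KOH) used = 0.3634 x 0.01029 = 0.003739 mol, which equals the excess n(HCl).
So n(HCl) consumed by the sample = 0.01203 - 0.003739 = 0.008294 mol.
n(ZnO) = 0.008294 / 2 = 0.004147 mol.
mass = 0.004147 mol x 81.38 g/mol = 0.338 g.

0.338 g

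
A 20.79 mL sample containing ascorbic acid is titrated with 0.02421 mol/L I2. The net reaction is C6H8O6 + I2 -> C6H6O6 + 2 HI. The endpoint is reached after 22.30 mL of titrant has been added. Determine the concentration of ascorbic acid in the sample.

0.0260 M

n(I2) = 0.02421 x 0.02230 = 0.0005399 mol.
From the balanced equation, 1 mol I2 reacts with 1 mol ascorbic acid, so n(ascorbic acid) = 0.0005399 x 1/1 = 0.0005399 mol.
[ascorbic acid] = 0.0005399 / 0.02079 L = 0.0260 M.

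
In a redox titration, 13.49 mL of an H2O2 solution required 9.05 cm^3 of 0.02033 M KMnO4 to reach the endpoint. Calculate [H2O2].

n(KMnO4) = 0.02033 x 0.009050 = 0.0001840 mol.
From the balanced equation, 2 mol KMnO4 reacts with 5 mol H2O2, so n(H2O2) = 0.0001840 x 5/2 = 0.0004600 mol.
[H2O2] = 0.0004600 / 0.01349 L = 0.0341 M.

0.0341 M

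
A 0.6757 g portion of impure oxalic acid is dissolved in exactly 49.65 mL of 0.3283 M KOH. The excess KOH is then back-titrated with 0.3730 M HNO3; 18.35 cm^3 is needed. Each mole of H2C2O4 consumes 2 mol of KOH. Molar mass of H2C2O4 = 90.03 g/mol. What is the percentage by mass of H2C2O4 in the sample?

63.0%

Total n(KOH) added = 0.3283 x 0.04965 = 0.01630 mol.
n(HNO3) used = 0.3730 x 0.01835 = 0.006845 mol, which equals the excess n(KOH).
So n(KOH) consumed by the sample = 0.01630 - 0.006845 = 0.009456 mol.
n(H2C2O4) = 0.009456 / 2 = 0.004728 mol.
mass H2C2O4 = 0.004728 x 90.03 = 0.4256 g, so %H2C2O4 = 0.4256/0.6757 x 100 = 63.0%.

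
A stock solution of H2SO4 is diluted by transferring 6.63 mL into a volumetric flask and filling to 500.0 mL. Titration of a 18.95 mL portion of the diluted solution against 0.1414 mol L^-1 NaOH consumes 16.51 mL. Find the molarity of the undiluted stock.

n(NaOH) = 0.1414 x 0.01651 = 0.002335 mol.
n(H2SO4) in the aliquot = 0.002335 x 1/2 = 0.001167 mol.
[diluted H2SO4] = 0.001167 / 0.01895 = 0.06160 M.
Dilution factor = 500.0/6.630 = 75.41, so [stock] = 0.06160 x 75.41 = 4.65 M.

4.65 M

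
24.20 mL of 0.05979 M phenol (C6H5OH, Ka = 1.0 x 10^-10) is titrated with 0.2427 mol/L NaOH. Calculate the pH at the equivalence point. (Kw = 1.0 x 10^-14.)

n(C6H5OH) = 0.05979 x 0.02420 = 0.001447 mol; V(NaOH) at equivalence = 0.001447/0.2427 = 0.005962 L.
At equivalence all the acid is converted to C6H5O-; total volume = 0.02420 + 0.005962 = 0.03016 L, so [C6H5O-] = 0.001447/0.03016 = 0.04797 M.
Kb = Kw/Ka = 1.0e-14 / 1.0 x 10^-10 = 0.000100.
[OH^-] = sqrt(Kb x [C6H5O-]) = sqrt(0.000100 x 0.04797) = 0.00219 M.
pOH = 2.66, so pH = 14.00 - 2.66 = 11.34.

11.34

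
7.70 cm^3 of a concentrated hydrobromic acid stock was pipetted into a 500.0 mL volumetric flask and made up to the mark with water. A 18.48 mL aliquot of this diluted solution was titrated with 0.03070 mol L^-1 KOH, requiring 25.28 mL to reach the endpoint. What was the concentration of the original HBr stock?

2.73 M

n(KOH) = 0.03070 x 0.02528 = 0.0007761 mol.
n(HBr) in the aliquot = 0.0007761 mol.
[diluted HBr] = 0.0007761 / 0.01848 = 0.04200 M.
Dilution factor = 500.0/7.700 = 64.94, so [stock] = 0.04200 x 64.94 = 2.73 M.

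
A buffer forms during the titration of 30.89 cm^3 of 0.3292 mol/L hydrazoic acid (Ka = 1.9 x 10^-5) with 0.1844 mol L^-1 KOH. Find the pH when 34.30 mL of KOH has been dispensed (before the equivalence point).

Initial n(HN3) = 0.3292 x 0.03089 = 0.01017 mol.
n(KOH) added = 0.1844 x 0.03430 = 0.006325 mol, converting that many moles of HN3 to N3-.
Remaining n(HN3) = 0.003844 mol; n(N3-) = 0.006325 mol.
By Henderson-Hasselbalch, pH = pKa + log([A^-]/[HA]) = 4.72 + log(0.006325/0.003844) = 4.72 + (+0.22) = 4.94.

4.94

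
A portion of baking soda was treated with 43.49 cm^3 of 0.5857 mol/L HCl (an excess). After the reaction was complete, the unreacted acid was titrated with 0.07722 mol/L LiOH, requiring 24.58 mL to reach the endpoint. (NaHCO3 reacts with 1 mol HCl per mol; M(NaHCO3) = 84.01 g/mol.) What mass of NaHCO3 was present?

Total n(HCl) added = 0.5857 x 0.04349 = 0.02547 mol.
n(LiOH) used = 0.07722 x 0.02458 = 0.001898 mol, which equals the excess n(HCl).
So n(HCl) consumed by the sample = 0.02547 - 0.001898 = 0.02357 mol.
n(NaHCO3) = 0.02357 / 1 = 0.02357 mol.
mass = 0.02357 mol x 84.01 g/mol = 1.98 g.

1.98 g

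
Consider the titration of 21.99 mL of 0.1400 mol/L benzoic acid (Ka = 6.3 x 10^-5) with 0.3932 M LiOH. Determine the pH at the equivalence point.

8.61

n(C6H5COOH) = 0.1400 x 0.02199 = 0.003079 mol; V(LiOH) at equivalence = 0.003079/0.3932 = 0.007830 L.
At equivalence all the acid is converted to C6H5COO-; total volume = 0.02199 + 0.007830 = 0.02982 L, so [C6H5COO-] = 0.003079/0.02982 = 0.1032 M.
Kb = Kw/Ka = 1.0e-14 / 6.3 x 10^-5 = 1.59e-10.
[OH^-] = sqrt(Kb x [C6H5COO-]) = sqrt(1.59e-10 x 0.1032) = 4.05e-6 M.
pOH = 5.39, so pH = 14.00 - 5.39 = 8.61.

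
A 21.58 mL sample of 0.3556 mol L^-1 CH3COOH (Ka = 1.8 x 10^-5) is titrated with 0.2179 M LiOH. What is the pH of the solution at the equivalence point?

8.94

n(CH3COOH) = 0.3556 x 0.02158 = 0.007674 mol; V(LiOH) at equivalence = 0.007674/0.2179 = 0.03522 L.
At equivalence all the acid is converted to CH3COO-; total volume = 0.02158 + 0.03522 = 0.05680 L, so [CH3COO-] = 0.007674/0.05680 = 0.1351 M.
Kb = Kw/Ka = 1.0e-14 / 1.8 x 10^-5 = 5.56e-10.
[OH^-] = sqrt(Kb x [CH3COO-]) = sqrt(5.56e-10 x 0.1351) = 8.66e-6 M.
pOH = 5.06, so pH = 14.00 - 5.06 = 8.94.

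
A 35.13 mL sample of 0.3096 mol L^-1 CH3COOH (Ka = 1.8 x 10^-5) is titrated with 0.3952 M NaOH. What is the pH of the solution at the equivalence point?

n(CH3COOH) = 0.3096 x 0.03513 = 0.01088 mol; V(NaOH) at equivalence = 0.01088/0.3952 = 0.02752 L.
At equivalence all the acid is converted to CH3COO-; total volume = 0.03513 + 0.02752 = 0.06265 L, so [CH3COO-] = 0.01088/0.06265 = 0.1736 M.
Kb = Kw/Ka = 1.0e-14 / 1.8 x 10^-5 = 5.56e-10.
[OH^-] = sqrt(Kb x [CH3COO-]) = sqrt(5.56e-10 x 0.1736) = 9.82e-6 M.
pOH = 5.01, so pH = 14.00 - 5.01 = 8.99.

8.99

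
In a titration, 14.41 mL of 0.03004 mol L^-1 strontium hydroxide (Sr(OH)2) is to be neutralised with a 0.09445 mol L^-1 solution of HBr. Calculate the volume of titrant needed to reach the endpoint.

n(Sr(OH)2) = 0.03004 mol/L x 0.01441 L = 0.0004329 mol.
The neutralisation is 1 Sr(OH)2 : 2 HBr, so n(HBr) = 0.0004329 x 2/1 = 0.0008658 mol.
V(HBr) = 0.0008658 / 0.09445 = 0.009166 L = 9.17 mL.

9.17 mL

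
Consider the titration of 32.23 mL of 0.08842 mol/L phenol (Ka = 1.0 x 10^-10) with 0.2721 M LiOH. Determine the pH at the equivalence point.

11.41

n(C6H5OH) = 0.08842 x 0.03223 = 0.002850 mol; V(LiOH) at equivalence = 0.002850/0.2721 = 0.01047 L.
At equivalence all the acid is converted to C6H5O-; total volume = 0.03223 + 0.01047 = 0.04270 L, so [C6H5O-] = 0.002850/0.04270 = 0.06673 M.
Kb = Kw/Ka = 1.0e-14 / 1.0 x 10^-10 = 0.000100.
[OH^-] = sqrt(Kb x [C6H5O-]) = sqrt(0.000100 x 0.06673) = 0.00258 M.
pOH = 2.59, so pH = 14.00 - 2.59 = 11.41.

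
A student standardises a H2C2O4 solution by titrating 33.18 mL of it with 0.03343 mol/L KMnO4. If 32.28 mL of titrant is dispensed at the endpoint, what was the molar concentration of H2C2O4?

0.0813 M

n(KMnO4) = 0.03343 x 0.03228 = 0.001079 mol.
From the balanced equation, 2 mol KMnO4 reacts with 5 mol H2C2O4, so n(H2C2O4) = 0.001079 x 5/2 = 0.002698 mol.
[H2C2O4] = 0.002698 / 0.03318 L = 0.0813 M.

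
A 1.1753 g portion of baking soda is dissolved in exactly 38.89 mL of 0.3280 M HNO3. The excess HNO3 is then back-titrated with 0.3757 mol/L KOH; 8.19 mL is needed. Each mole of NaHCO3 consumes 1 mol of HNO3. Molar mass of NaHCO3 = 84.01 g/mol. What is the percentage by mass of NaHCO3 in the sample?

Total n(HNO3) added = 0.3280 x 0.03889 = 0.01276 mol.
n(KOH) used = 0.3757 x 0.008190 = 0.003077 mol, which equals the excess n(HNO3).
So n(HNO3) consumed by the sample = 0.01276 - 0.003077 = 0.009679 mol.
n(NaHCO3) = 0.009679 / 1 = 0.009679 mol.
mass NaHCO3 = 0.009679 x 84.01 = 0.8131 g, so %NaHCO3 = 0.8131/1.1753 x 100 = 69.2%.

69.2%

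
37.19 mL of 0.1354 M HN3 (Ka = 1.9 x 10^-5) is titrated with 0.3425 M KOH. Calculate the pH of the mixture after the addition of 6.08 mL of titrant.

4.57

Initial n(HN3) = 0.1354 x 0.03719 = 0.005036 mol.
n(KOH) added = 0.3425 x 0.006080 = 0.002082 mol, converting that many moles of HN3 to N3-.
Remaining n(HN3) = 0.002953 mol; n(N3-) = 0.002082 mol.
By Henderson-Hasselbalch, pH = pKa + log([A^-]/[HA]) = 4.72 + log(0.002082/0.002953) = 4.72 + (-0.15) = 4.57.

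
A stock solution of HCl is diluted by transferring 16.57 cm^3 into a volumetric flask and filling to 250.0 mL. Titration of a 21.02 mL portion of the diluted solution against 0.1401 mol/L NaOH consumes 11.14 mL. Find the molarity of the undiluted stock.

1.12 M

n(NaOH) = 0.1401 x 0.01114 = 0.001561 mol.
n(HCl) in the aliquot = 0.001561 mol.
[diluted HCl] = 0.001561 / 0.02102 = 0.07425 M.
Dilution factor = 250.0/16.57 = 15.09, so [stock] = 0.07425 x 15.09 = 1.12 M.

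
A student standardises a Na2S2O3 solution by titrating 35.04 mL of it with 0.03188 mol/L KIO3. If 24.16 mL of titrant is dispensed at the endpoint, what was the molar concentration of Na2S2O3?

0.132 M

n(KIO3) = 0.03188 x 0.02416 = 0.0007702 mol.
From the balanced equation, 1 mol KIO3 reacts with 6 mol Na2S2O3, so n(Na2S2O3) = 0.0007702 x 6/1 = 0.004621 mol.
[Na2S2O3] = 0.004621 / 0.03504 L = 0.132 M.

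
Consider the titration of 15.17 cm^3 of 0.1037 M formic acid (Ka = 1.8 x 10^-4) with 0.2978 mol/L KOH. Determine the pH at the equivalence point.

n(HCOOH) = 0.1037 x 0.01517 = 0.001573 mol; V(KOH) at equivalence = 0.001573/0.2978 = 0.005283 L.
At equivalence all the acid is converted to HCOO-; total volume = 0.01517 + 0.005283 = 0.02045 L, so [HCOO-] = 0.001573/0.02045 = 0.07692 M.
Kb = Kw/Ka = 1.0e-14 / 1.8 x 10^-4 = 5.56e-11.
[OH^-] = sqrt(Kb x [HCOO-]) = sqrt(5.56e-11 x 0.07692) = 2.07e-6 M.
pOH = 5.68, so pH = 14.00 - 5.68 = 8.32.

8.32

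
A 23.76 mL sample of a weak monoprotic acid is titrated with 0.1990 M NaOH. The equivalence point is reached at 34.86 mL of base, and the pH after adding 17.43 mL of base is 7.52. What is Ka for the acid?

3.0 x 10^-8

17.43 mL is half of the equivalence volume, so this is the half-equivalence point where [HA] = [A^-].
At half-equivalence pH = pKa, so pKa = 7.52.
Ka = 10^(-7.52) = 3.0 x 10^-8.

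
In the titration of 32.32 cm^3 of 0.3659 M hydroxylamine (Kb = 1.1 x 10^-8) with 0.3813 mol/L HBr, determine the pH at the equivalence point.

n(NH2OH) = 0.3659 x 0.03232 = 0.01183 mol; V(HBr) at equivalence = 0.01183/0.3813 = 0.03101 L.
At equivalence the base is fully converted to NH3OH+; total volume = 0.06333 L, so [NH3OH+] = 0.01183/0.06333 = 0.1867 M.
Ka(NH3OH+) = Kw/Kb = 1.0e-14 / 1.1 x 10^-8 = 9.09e-7.
[H^+] = sqrt(Ka x [NH3OH+]) = sqrt(9.09e-7 x 0.1867) = 0.000412 M.
pH = -log(0.000412) = 3.39.

3.39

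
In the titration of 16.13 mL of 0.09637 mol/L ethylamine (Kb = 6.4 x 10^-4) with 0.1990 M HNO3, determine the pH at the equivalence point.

6.00

n(C2H5NH2) = 0.09637 x 0.01613 = 0.001554 mol; V(HNO3) at equivalence = 0.001554/0.1990 = 0.007811 L.
At equivalence the base is fully converted to C2H5NH3+; total volume = 0.02394 L, so [C2H5NH3+] = 0.001554/0.02394 = 0.06493 M.
Ka(C2H5NH3+) = Kw/Kb = 1.0e-14 / 6.4 x 10^-4 = 1.56e-11.
[H^+] = sqrt(Ka x [C2H5NH3+]) = sqrt(1.56e-11 x 0.06493) = 1.01e-6 M.
pH = -log(1.01e-6) = 6.00.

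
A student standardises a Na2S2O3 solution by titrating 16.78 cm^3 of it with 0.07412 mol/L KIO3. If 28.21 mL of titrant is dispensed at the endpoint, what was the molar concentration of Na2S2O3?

0.748 M

n(KIO3) = 0.07412 x 0.02821 = 0.002091 mol.
From the balanced equation, 1 mol KIO3 reacts with 6 mol Na2S2O3, so n(Na2S2O3) = 0.002091 x 6/1 = 0.01255 mol.
[Na2S2O3] = 0.01255 / 0.01678 L = 0.748 M.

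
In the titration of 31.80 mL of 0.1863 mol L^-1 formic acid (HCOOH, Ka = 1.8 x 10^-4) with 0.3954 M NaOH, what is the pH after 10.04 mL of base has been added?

4.05

Initial n(HCOOH) = 0.1863 x 0.03180 = 0.005924 mol.
n(NaOH) added = 0.3954 x 0.01004 = 0.003970 mol, converting that many moles of HCOOH to HCOO-.
Remaining n(HCOOH) = 0.001955 mol; n(HCOO-) = 0.003970 mol.
By Henderson-Hasselbalch, pH = pKa + log([A^-]/[HA]) = 3.74 + log(0.003970/0.001955) = 3.74 + (+0.31) = 4.05.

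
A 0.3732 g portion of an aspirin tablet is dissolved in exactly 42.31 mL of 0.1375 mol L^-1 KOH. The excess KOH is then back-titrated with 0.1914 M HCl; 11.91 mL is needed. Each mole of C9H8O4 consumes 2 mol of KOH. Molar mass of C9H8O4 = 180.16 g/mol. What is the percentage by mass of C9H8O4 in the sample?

85.4%

Total n(KOH) added = 0.1375 x 0.04231 = 0.005818 mol.
n(HCl) used = 0.1914 x 0.01191 = 0.002280 mol, which equals the excess n(KOH).
So n(KOH) consumed by the sample = 0.005818 - 0.002280 = 0.003538 mol.
n(C9H8O4) = 0.003538 / 2 = 0.001769 mol.
mass C9H8O4 = 0.001769 x 180.16 = 0.3187 g, so %C9H8O4 = 0.3187/0.3732 x 100 = 85.4%.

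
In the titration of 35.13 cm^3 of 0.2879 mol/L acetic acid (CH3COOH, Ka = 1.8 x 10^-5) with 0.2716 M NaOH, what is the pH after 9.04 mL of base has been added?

4.25

Initial n(CH3COOH) = 0.2879 x 0.03513 = 0.01011 mol.
n(NaOH) added = 0.2716 x 0.009040 = 0.002455 mol, converting that many moles of CH3COOH to CH3COO-.
Remaining n(CH3COOH) = 0.007659 mol; n(CH3COO-) = 0.002455 mol.
By Henderson-Hasselbalch, pH = pKa + log([A^-]/[HA]) = 4.74 + log(0.002455/0.007659) = 4.74 + (-0.49) = 4.25.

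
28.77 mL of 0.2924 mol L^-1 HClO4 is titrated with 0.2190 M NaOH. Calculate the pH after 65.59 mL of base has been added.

12.80

n(acid) = 0.2924 x 0.02877 = 0.008412 mol; n(NaOH) added = 0.2190 x 0.06559 = 0.01436 mol.
Base is in excess by 0.01436 - 0.008412 = 0.005952 mol in a total volume of 0.09436 L.
[OH^-] = 0.005952/0.09436 = 0.06308 M, so pOH = 1.20 and pH = 14.00 - 1.20 = 12.80.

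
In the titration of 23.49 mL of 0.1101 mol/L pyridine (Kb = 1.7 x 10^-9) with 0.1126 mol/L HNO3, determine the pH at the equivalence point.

n(C5H5N) = 0.1101 x 0.02349 = 0.002586 mol; V(HNO3) at equivalence = 0.002586/0.1126 = 0.02297 L.
At equivalence the base is fully converted to C5H5NH+; total volume = 0.04646 L, so [C5H5NH+] = 0.002586/0.04646 = 0.05567 M.
Ka(C5H5NH+) = Kw/Kb = 1.0e-14 / 1.7 x 10^-9 = 5.88e-6.
[H^+] = sqrt(Ka x [C5H5NH+]) = sqrt(5.88e-6 x 0.05567) = 0.000572 M.
pH = -log(0.000572) = 3.24.

3.24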